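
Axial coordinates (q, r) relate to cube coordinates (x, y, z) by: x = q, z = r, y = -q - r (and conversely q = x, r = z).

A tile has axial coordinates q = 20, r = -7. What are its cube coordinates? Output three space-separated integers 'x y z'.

Answer: 20 -13 -7

Derivation:
x = q = 20
z = r = -7
y = -x - z = -(20) - (-7) = -13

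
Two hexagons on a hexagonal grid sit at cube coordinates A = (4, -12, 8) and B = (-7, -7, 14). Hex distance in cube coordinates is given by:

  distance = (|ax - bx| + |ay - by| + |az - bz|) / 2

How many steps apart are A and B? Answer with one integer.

|ax - bx| = |4 - (-7)| = 11
|ay - by| = |-12 - (-7)| = 5
|az - bz| = |8 - 14| = 6
distance = (11 + 5 + 6) / 2 = 22 / 2 = 11

Answer: 11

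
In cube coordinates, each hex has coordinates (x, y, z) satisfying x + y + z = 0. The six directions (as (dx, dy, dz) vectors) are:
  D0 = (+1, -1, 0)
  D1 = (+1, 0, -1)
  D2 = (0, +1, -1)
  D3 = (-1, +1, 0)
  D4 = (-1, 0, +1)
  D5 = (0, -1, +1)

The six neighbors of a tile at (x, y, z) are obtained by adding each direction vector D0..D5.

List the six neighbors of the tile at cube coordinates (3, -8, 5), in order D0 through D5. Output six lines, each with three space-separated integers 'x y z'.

Answer: 4 -9 5
4 -8 4
3 -7 4
2 -7 5
2 -8 6
3 -9 6

Derivation:
Center: (3, -8, 5). Add each direction:
  D0: (3, -8, 5) + (1, -1, 0) = (4, -9, 5)
  D1: (3, -8, 5) + (1, 0, -1) = (4, -8, 4)
  D2: (3, -8, 5) + (0, 1, -1) = (3, -7, 4)
  D3: (3, -8, 5) + (-1, 1, 0) = (2, -7, 5)
  D4: (3, -8, 5) + (-1, 0, 1) = (2, -8, 6)
  D5: (3, -8, 5) + (0, -1, 1) = (3, -9, 6)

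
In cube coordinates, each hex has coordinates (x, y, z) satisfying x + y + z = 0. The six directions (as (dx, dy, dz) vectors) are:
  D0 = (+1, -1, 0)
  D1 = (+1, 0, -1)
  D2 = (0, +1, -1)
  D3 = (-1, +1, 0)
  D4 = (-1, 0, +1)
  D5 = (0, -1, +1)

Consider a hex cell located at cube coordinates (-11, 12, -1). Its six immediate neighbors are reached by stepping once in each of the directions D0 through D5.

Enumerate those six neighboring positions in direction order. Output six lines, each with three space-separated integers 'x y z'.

Answer: -10 11 -1
-10 12 -2
-11 13 -2
-12 13 -1
-12 12 0
-11 11 0

Derivation:
Center: (-11, 12, -1). Add each direction:
  D0: (-11, 12, -1) + (1, -1, 0) = (-10, 11, -1)
  D1: (-11, 12, -1) + (1, 0, -1) = (-10, 12, -2)
  D2: (-11, 12, -1) + (0, 1, -1) = (-11, 13, -2)
  D3: (-11, 12, -1) + (-1, 1, 0) = (-12, 13, -1)
  D4: (-11, 12, -1) + (-1, 0, 1) = (-12, 12, 0)
  D5: (-11, 12, -1) + (0, -1, 1) = (-11, 11, 0)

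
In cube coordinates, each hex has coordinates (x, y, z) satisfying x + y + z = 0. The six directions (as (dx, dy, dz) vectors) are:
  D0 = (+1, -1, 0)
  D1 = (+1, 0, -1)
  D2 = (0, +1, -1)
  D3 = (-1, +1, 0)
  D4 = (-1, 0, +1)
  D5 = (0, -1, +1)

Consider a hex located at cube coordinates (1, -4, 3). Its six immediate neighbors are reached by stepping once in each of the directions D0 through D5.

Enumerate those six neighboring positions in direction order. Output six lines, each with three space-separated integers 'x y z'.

Answer: 2 -5 3
2 -4 2
1 -3 2
0 -3 3
0 -4 4
1 -5 4

Derivation:
Center: (1, -4, 3). Add each direction:
  D0: (1, -4, 3) + (1, -1, 0) = (2, -5, 3)
  D1: (1, -4, 3) + (1, 0, -1) = (2, -4, 2)
  D2: (1, -4, 3) + (0, 1, -1) = (1, -3, 2)
  D3: (1, -4, 3) + (-1, 1, 0) = (0, -3, 3)
  D4: (1, -4, 3) + (-1, 0, 1) = (0, -4, 4)
  D5: (1, -4, 3) + (0, -1, 1) = (1, -5, 4)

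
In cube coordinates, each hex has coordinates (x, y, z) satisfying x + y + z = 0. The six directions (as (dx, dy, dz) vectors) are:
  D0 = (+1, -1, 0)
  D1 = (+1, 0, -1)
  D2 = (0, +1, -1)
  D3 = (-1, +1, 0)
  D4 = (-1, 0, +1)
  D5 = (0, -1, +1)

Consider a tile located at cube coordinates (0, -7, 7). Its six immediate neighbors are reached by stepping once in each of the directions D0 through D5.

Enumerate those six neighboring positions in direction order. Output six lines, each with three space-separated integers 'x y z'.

Center: (0, -7, 7). Add each direction:
  D0: (0, -7, 7) + (1, -1, 0) = (1, -8, 7)
  D1: (0, -7, 7) + (1, 0, -1) = (1, -7, 6)
  D2: (0, -7, 7) + (0, 1, -1) = (0, -6, 6)
  D3: (0, -7, 7) + (-1, 1, 0) = (-1, -6, 7)
  D4: (0, -7, 7) + (-1, 0, 1) = (-1, -7, 8)
  D5: (0, -7, 7) + (0, -1, 1) = (0, -8, 8)

Answer: 1 -8 7
1 -7 6
0 -6 6
-1 -6 7
-1 -7 8
0 -8 8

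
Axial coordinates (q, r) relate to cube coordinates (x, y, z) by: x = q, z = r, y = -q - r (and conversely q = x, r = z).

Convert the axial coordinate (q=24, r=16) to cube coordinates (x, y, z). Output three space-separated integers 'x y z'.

Answer: 24 -40 16

Derivation:
x = q = 24
z = r = 16
y = -x - z = -(24) - (16) = -40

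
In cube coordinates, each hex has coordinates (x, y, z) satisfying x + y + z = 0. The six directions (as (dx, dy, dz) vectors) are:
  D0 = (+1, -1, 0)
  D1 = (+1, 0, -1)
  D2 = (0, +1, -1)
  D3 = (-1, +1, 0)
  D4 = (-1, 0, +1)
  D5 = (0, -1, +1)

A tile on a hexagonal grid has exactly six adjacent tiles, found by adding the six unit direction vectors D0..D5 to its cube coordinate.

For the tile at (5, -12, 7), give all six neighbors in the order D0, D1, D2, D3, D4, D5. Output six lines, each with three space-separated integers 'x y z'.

Answer: 6 -13 7
6 -12 6
5 -11 6
4 -11 7
4 -12 8
5 -13 8

Derivation:
Center: (5, -12, 7). Add each direction:
  D0: (5, -12, 7) + (1, -1, 0) = (6, -13, 7)
  D1: (5, -12, 7) + (1, 0, -1) = (6, -12, 6)
  D2: (5, -12, 7) + (0, 1, -1) = (5, -11, 6)
  D3: (5, -12, 7) + (-1, 1, 0) = (4, -11, 7)
  D4: (5, -12, 7) + (-1, 0, 1) = (4, -12, 8)
  D5: (5, -12, 7) + (0, -1, 1) = (5, -13, 8)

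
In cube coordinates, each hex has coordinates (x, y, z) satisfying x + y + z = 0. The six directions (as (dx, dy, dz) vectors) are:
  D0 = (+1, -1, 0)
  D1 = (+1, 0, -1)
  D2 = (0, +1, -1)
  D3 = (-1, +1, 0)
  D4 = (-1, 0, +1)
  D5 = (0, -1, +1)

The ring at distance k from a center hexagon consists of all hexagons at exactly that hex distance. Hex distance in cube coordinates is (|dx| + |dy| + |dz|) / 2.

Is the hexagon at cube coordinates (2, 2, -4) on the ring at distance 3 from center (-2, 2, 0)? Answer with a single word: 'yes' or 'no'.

Answer: no

Derivation:
|px - cx| = |2 - (-2)| = 4
|py - cy| = |2 - 2| = 0
|pz - cz| = |-4 - 0| = 4
distance = (4+0+4)/2 = 8/2 = 4
radius = 3; distance != radius -> no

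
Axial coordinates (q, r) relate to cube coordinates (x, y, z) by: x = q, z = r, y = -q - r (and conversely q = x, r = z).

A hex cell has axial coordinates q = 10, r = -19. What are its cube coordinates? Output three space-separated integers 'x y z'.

x = q = 10
z = r = -19
y = -x - z = -(10) - (-19) = 9

Answer: 10 9 -19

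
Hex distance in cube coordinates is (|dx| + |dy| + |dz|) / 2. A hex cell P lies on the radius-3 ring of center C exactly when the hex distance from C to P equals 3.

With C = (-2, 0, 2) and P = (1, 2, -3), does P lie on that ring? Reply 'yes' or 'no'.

Answer: no

Derivation:
|px - cx| = |1 - (-2)| = 3
|py - cy| = |2 - 0| = 2
|pz - cz| = |-3 - 2| = 5
distance = (3+2+5)/2 = 10/2 = 5
radius = 3; distance != radius -> no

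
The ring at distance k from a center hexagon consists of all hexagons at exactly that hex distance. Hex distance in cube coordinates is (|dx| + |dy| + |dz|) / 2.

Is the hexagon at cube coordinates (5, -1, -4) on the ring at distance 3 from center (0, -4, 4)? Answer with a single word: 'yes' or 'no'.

|px - cx| = |5 - 0| = 5
|py - cy| = |-1 - (-4)| = 3
|pz - cz| = |-4 - 4| = 8
distance = (5+3+8)/2 = 16/2 = 8
radius = 3; distance != radius -> no

Answer: no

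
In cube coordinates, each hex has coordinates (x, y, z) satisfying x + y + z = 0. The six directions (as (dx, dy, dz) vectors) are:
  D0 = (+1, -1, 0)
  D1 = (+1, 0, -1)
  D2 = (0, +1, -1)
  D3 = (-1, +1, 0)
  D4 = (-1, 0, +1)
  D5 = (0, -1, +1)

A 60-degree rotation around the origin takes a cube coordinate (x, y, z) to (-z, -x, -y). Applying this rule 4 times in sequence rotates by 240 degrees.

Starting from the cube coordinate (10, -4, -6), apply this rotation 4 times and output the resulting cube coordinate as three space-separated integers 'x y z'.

Answer: -6 10 -4

Derivation:
Start: (10, -4, -6)
Step 1: (10, -4, -6) -> (-(-6), -(10), -(-4)) = (6, -10, 4)
Step 2: (6, -10, 4) -> (-(4), -(6), -(-10)) = (-4, -6, 10)
Step 3: (-4, -6, 10) -> (-(10), -(-4), -(-6)) = (-10, 4, 6)
Step 4: (-10, 4, 6) -> (-(6), -(-10), -(4)) = (-6, 10, -4)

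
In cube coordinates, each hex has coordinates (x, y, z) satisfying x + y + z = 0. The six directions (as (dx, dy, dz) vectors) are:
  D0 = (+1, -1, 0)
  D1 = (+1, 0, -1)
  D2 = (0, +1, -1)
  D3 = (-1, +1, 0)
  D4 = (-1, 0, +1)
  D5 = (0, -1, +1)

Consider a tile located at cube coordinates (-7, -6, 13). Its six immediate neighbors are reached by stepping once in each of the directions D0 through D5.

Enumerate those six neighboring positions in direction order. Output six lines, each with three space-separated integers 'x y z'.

Center: (-7, -6, 13). Add each direction:
  D0: (-7, -6, 13) + (1, -1, 0) = (-6, -7, 13)
  D1: (-7, -6, 13) + (1, 0, -1) = (-6, -6, 12)
  D2: (-7, -6, 13) + (0, 1, -1) = (-7, -5, 12)
  D3: (-7, -6, 13) + (-1, 1, 0) = (-8, -5, 13)
  D4: (-7, -6, 13) + (-1, 0, 1) = (-8, -6, 14)
  D5: (-7, -6, 13) + (0, -1, 1) = (-7, -7, 14)

Answer: -6 -7 13
-6 -6 12
-7 -5 12
-8 -5 13
-8 -6 14
-7 -7 14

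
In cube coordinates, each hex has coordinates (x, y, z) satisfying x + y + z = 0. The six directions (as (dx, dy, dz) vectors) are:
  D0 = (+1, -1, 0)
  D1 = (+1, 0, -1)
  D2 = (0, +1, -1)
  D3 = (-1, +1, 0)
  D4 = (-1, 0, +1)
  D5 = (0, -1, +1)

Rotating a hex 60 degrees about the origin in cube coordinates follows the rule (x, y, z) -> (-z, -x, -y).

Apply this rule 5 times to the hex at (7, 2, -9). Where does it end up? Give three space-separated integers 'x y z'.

Answer: -2 9 -7

Derivation:
Start: (7, 2, -9)
Step 1: (7, 2, -9) -> (-(-9), -(7), -(2)) = (9, -7, -2)
Step 2: (9, -7, -2) -> (-(-2), -(9), -(-7)) = (2, -9, 7)
Step 3: (2, -9, 7) -> (-(7), -(2), -(-9)) = (-7, -2, 9)
Step 4: (-7, -2, 9) -> (-(9), -(-7), -(-2)) = (-9, 7, 2)
Step 5: (-9, 7, 2) -> (-(2), -(-9), -(7)) = (-2, 9, -7)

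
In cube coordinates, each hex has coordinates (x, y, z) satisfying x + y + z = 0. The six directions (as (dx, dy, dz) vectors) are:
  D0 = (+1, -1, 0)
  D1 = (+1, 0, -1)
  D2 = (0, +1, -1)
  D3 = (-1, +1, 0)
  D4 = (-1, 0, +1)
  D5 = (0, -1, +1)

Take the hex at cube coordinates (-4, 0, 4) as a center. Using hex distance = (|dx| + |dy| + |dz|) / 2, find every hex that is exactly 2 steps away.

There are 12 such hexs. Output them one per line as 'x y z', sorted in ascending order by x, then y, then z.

Answer: -6 0 6
-6 1 5
-6 2 4
-5 -1 6
-5 2 3
-4 -2 6
-4 2 2
-3 -2 5
-3 1 2
-2 -2 4
-2 -1 3
-2 0 2

Derivation:
Walk ring at distance 2 from (-4, 0, 4):
Start at center + D4*2 = (-6, 0, 6)
  hex 0: (-6, 0, 6)
  hex 1: (-5, -1, 6)
  hex 2: (-4, -2, 6)
  hex 3: (-3, -2, 5)
  hex 4: (-2, -2, 4)
  hex 5: (-2, -1, 3)
  hex 6: (-2, 0, 2)
  hex 7: (-3, 1, 2)
  hex 8: (-4, 2, 2)
  hex 9: (-5, 2, 3)
  hex 10: (-6, 2, 4)
  hex 11: (-6, 1, 5)
Sorted: 12 hexes.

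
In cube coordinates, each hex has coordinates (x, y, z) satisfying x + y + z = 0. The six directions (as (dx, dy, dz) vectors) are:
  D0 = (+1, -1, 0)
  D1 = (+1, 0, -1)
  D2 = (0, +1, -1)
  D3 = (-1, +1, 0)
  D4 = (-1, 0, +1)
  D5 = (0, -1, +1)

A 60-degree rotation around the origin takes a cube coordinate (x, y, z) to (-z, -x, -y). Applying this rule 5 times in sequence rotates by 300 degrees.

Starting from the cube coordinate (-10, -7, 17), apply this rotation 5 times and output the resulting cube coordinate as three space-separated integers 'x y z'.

Start: (-10, -7, 17)
Step 1: (-10, -7, 17) -> (-(17), -(-10), -(-7)) = (-17, 10, 7)
Step 2: (-17, 10, 7) -> (-(7), -(-17), -(10)) = (-7, 17, -10)
Step 3: (-7, 17, -10) -> (-(-10), -(-7), -(17)) = (10, 7, -17)
Step 4: (10, 7, -17) -> (-(-17), -(10), -(7)) = (17, -10, -7)
Step 5: (17, -10, -7) -> (-(-7), -(17), -(-10)) = (7, -17, 10)

Answer: 7 -17 10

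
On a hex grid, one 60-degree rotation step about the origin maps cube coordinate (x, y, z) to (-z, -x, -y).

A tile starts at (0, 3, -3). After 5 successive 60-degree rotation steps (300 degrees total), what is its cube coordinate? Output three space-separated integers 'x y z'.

Answer: -3 3 0

Derivation:
Start: (0, 3, -3)
Step 1: (0, 3, -3) -> (-(-3), -(0), -(3)) = (3, 0, -3)
Step 2: (3, 0, -3) -> (-(-3), -(3), -(0)) = (3, -3, 0)
Step 3: (3, -3, 0) -> (-(0), -(3), -(-3)) = (0, -3, 3)
Step 4: (0, -3, 3) -> (-(3), -(0), -(-3)) = (-3, 0, 3)
Step 5: (-3, 0, 3) -> (-(3), -(-3), -(0)) = (-3, 3, 0)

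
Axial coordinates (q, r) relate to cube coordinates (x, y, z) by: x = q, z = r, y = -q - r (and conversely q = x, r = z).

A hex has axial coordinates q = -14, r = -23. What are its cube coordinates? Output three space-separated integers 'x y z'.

Answer: -14 37 -23

Derivation:
x = q = -14
z = r = -23
y = -x - z = -(-14) - (-23) = 37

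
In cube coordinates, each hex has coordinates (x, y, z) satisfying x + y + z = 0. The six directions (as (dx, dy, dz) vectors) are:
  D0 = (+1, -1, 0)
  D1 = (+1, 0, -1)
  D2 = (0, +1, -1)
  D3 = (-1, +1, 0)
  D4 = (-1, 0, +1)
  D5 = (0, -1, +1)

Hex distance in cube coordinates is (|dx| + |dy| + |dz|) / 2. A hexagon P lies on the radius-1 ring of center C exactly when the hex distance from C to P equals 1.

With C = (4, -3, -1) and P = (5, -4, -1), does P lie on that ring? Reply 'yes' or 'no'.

|px - cx| = |5 - 4| = 1
|py - cy| = |-4 - (-3)| = 1
|pz - cz| = |-1 - (-1)| = 0
distance = (1+1+0)/2 = 2/2 = 1
radius = 1; distance == radius -> yes

Answer: yes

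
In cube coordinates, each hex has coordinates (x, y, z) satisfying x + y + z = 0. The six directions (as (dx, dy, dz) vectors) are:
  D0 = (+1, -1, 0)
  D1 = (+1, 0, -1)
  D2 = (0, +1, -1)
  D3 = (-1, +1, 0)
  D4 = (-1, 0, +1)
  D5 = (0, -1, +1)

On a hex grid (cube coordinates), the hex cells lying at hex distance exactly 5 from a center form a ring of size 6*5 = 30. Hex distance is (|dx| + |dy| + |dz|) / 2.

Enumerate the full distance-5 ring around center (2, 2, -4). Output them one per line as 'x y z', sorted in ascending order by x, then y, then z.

Answer: -3 2 1
-3 3 0
-3 4 -1
-3 5 -2
-3 6 -3
-3 7 -4
-2 1 1
-2 7 -5
-1 0 1
-1 7 -6
0 -1 1
0 7 -7
1 -2 1
1 7 -8
2 -3 1
2 7 -9
3 -3 0
3 6 -9
4 -3 -1
4 5 -9
5 -3 -2
5 4 -9
6 -3 -3
6 3 -9
7 -3 -4
7 -2 -5
7 -1 -6
7 0 -7
7 1 -8
7 2 -9

Derivation:
Walk ring at distance 5 from (2, 2, -4):
Start at center + D4*5 = (-3, 2, 1)
  hex 0: (-3, 2, 1)
  hex 1: (-2, 1, 1)
  hex 2: (-1, 0, 1)
  hex 3: (0, -1, 1)
  hex 4: (1, -2, 1)
  hex 5: (2, -3, 1)
  hex 6: (3, -3, 0)
  hex 7: (4, -3, -1)
  hex 8: (5, -3, -2)
  hex 9: (6, -3, -3)
  hex 10: (7, -3, -4)
  hex 11: (7, -2, -5)
  hex 12: (7, -1, -6)
  hex 13: (7, 0, -7)
  hex 14: (7, 1, -8)
  hex 15: (7, 2, -9)
  hex 16: (6, 3, -9)
  hex 17: (5, 4, -9)
  hex 18: (4, 5, -9)
  hex 19: (3, 6, -9)
  hex 20: (2, 7, -9)
  hex 21: (1, 7, -8)
  hex 22: (0, 7, -7)
  hex 23: (-1, 7, -6)
  hex 24: (-2, 7, -5)
  hex 25: (-3, 7, -4)
  hex 26: (-3, 6, -3)
  hex 27: (-3, 5, -2)
  hex 28: (-3, 4, -1)
  hex 29: (-3, 3, 0)
Sorted: 30 hexes.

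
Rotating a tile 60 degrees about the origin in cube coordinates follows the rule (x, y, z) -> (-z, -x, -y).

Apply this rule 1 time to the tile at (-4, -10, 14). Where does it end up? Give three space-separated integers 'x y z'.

Answer: -14 4 10

Derivation:
Start: (-4, -10, 14)
Step 1: (-4, -10, 14) -> (-(14), -(-4), -(-10)) = (-14, 4, 10)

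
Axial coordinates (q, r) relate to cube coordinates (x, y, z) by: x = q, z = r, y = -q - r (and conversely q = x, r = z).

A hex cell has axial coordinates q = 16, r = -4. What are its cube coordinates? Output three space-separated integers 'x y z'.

x = q = 16
z = r = -4
y = -x - z = -(16) - (-4) = -12

Answer: 16 -12 -4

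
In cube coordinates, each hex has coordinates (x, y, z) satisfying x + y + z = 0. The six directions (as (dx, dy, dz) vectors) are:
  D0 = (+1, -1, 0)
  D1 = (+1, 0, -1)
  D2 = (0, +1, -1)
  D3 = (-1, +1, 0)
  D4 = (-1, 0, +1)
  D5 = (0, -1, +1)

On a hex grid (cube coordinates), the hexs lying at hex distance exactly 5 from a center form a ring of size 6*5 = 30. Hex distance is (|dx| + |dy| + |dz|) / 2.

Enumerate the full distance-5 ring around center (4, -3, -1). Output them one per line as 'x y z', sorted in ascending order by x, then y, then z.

Answer: -1 -3 4
-1 -2 3
-1 -1 2
-1 0 1
-1 1 0
-1 2 -1
0 -4 4
0 2 -2
1 -5 4
1 2 -3
2 -6 4
2 2 -4
3 -7 4
3 2 -5
4 -8 4
4 2 -6
5 -8 3
5 1 -6
6 -8 2
6 0 -6
7 -8 1
7 -1 -6
8 -8 0
8 -2 -6
9 -8 -1
9 -7 -2
9 -6 -3
9 -5 -4
9 -4 -5
9 -3 -6

Derivation:
Walk ring at distance 5 from (4, -3, -1):
Start at center + D4*5 = (-1, -3, 4)
  hex 0: (-1, -3, 4)
  hex 1: (0, -4, 4)
  hex 2: (1, -5, 4)
  hex 3: (2, -6, 4)
  hex 4: (3, -7, 4)
  hex 5: (4, -8, 4)
  hex 6: (5, -8, 3)
  hex 7: (6, -8, 2)
  hex 8: (7, -8, 1)
  hex 9: (8, -8, 0)
  hex 10: (9, -8, -1)
  hex 11: (9, -7, -2)
  hex 12: (9, -6, -3)
  hex 13: (9, -5, -4)
  hex 14: (9, -4, -5)
  hex 15: (9, -3, -6)
  hex 16: (8, -2, -6)
  hex 17: (7, -1, -6)
  hex 18: (6, 0, -6)
  hex 19: (5, 1, -6)
  hex 20: (4, 2, -6)
  hex 21: (3, 2, -5)
  hex 22: (2, 2, -4)
  hex 23: (1, 2, -3)
  hex 24: (0, 2, -2)
  hex 25: (-1, 2, -1)
  hex 26: (-1, 1, 0)
  hex 27: (-1, 0, 1)
  hex 28: (-1, -1, 2)
  hex 29: (-1, -2, 3)
Sorted: 30 hexes.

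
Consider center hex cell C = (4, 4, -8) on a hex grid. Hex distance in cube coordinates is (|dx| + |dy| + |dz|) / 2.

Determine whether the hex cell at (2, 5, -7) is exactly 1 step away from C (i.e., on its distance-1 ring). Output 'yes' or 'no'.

Answer: no

Derivation:
|px - cx| = |2 - 4| = 2
|py - cy| = |5 - 4| = 1
|pz - cz| = |-7 - (-8)| = 1
distance = (2+1+1)/2 = 4/2 = 2
radius = 1; distance != radius -> no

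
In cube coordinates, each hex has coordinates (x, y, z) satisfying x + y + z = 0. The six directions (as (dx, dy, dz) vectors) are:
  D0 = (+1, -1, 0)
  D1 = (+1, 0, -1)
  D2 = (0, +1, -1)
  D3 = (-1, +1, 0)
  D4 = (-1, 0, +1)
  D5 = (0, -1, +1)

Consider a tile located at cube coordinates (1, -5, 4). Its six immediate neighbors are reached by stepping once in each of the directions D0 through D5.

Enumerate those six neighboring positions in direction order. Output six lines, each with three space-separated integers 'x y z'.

Center: (1, -5, 4). Add each direction:
  D0: (1, -5, 4) + (1, -1, 0) = (2, -6, 4)
  D1: (1, -5, 4) + (1, 0, -1) = (2, -5, 3)
  D2: (1, -5, 4) + (0, 1, -1) = (1, -4, 3)
  D3: (1, -5, 4) + (-1, 1, 0) = (0, -4, 4)
  D4: (1, -5, 4) + (-1, 0, 1) = (0, -5, 5)
  D5: (1, -5, 4) + (0, -1, 1) = (1, -6, 5)

Answer: 2 -6 4
2 -5 3
1 -4 3
0 -4 4
0 -5 5
1 -6 5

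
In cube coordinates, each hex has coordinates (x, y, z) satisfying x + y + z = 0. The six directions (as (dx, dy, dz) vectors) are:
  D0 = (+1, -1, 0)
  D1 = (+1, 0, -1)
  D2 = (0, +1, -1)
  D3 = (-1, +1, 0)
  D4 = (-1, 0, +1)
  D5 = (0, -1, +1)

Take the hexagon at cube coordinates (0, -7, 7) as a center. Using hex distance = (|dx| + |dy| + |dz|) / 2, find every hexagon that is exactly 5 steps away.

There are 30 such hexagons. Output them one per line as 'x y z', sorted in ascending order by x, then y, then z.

Answer: -5 -7 12
-5 -6 11
-5 -5 10
-5 -4 9
-5 -3 8
-5 -2 7
-4 -8 12
-4 -2 6
-3 -9 12
-3 -2 5
-2 -10 12
-2 -2 4
-1 -11 12
-1 -2 3
0 -12 12
0 -2 2
1 -12 11
1 -3 2
2 -12 10
2 -4 2
3 -12 9
3 -5 2
4 -12 8
4 -6 2
5 -12 7
5 -11 6
5 -10 5
5 -9 4
5 -8 3
5 -7 2

Derivation:
Walk ring at distance 5 from (0, -7, 7):
Start at center + D4*5 = (-5, -7, 12)
  hex 0: (-5, -7, 12)
  hex 1: (-4, -8, 12)
  hex 2: (-3, -9, 12)
  hex 3: (-2, -10, 12)
  hex 4: (-1, -11, 12)
  hex 5: (0, -12, 12)
  hex 6: (1, -12, 11)
  hex 7: (2, -12, 10)
  hex 8: (3, -12, 9)
  hex 9: (4, -12, 8)
  hex 10: (5, -12, 7)
  hex 11: (5, -11, 6)
  hex 12: (5, -10, 5)
  hex 13: (5, -9, 4)
  hex 14: (5, -8, 3)
  hex 15: (5, -7, 2)
  hex 16: (4, -6, 2)
  hex 17: (3, -5, 2)
  hex 18: (2, -4, 2)
  hex 19: (1, -3, 2)
  hex 20: (0, -2, 2)
  hex 21: (-1, -2, 3)
  hex 22: (-2, -2, 4)
  hex 23: (-3, -2, 5)
  hex 24: (-4, -2, 6)
  hex 25: (-5, -2, 7)
  hex 26: (-5, -3, 8)
  hex 27: (-5, -4, 9)
  hex 28: (-5, -5, 10)
  hex 29: (-5, -6, 11)
Sorted: 30 hexes.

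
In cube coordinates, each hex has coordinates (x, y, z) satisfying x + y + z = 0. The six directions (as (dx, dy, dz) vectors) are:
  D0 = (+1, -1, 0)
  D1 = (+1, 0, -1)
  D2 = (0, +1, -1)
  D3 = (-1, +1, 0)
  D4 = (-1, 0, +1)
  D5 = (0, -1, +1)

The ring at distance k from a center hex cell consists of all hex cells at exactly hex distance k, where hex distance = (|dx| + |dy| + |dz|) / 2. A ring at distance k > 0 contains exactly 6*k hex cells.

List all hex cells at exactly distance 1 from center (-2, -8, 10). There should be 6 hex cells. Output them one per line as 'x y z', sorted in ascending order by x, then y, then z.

Walk ring at distance 1 from (-2, -8, 10):
Start at center + D4*1 = (-3, -8, 11)
  hex 0: (-3, -8, 11)
  hex 1: (-2, -9, 11)
  hex 2: (-1, -9, 10)
  hex 3: (-1, -8, 9)
  hex 4: (-2, -7, 9)
  hex 5: (-3, -7, 10)
Sorted: 6 hexes.

Answer: -3 -8 11
-3 -7 10
-2 -9 11
-2 -7 9
-1 -9 10
-1 -8 9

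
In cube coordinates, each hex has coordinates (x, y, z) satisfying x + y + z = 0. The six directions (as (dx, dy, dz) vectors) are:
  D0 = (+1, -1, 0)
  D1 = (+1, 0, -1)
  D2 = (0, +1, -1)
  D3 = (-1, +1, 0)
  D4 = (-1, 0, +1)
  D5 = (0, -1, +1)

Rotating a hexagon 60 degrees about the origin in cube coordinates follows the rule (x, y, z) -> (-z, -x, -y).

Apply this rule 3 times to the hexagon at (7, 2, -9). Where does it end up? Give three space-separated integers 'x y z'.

Start: (7, 2, -9)
Step 1: (7, 2, -9) -> (-(-9), -(7), -(2)) = (9, -7, -2)
Step 2: (9, -7, -2) -> (-(-2), -(9), -(-7)) = (2, -9, 7)
Step 3: (2, -9, 7) -> (-(7), -(2), -(-9)) = (-7, -2, 9)

Answer: -7 -2 9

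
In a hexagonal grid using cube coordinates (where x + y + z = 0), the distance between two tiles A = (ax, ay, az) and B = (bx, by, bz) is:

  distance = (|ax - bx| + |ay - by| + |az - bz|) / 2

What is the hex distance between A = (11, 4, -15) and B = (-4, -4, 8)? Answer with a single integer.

|ax - bx| = |11 - (-4)| = 15
|ay - by| = |4 - (-4)| = 8
|az - bz| = |-15 - 8| = 23
distance = (15 + 8 + 23) / 2 = 46 / 2 = 23

Answer: 23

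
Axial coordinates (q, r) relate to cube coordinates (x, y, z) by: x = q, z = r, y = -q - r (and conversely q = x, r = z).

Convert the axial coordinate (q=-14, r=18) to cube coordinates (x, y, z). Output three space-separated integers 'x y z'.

Answer: -14 -4 18

Derivation:
x = q = -14
z = r = 18
y = -x - z = -(-14) - (18) = -4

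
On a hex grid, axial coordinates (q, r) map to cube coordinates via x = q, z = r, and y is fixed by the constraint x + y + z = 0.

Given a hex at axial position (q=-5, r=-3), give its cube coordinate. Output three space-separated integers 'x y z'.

Answer: -5 8 -3

Derivation:
x = q = -5
z = r = -3
y = -x - z = -(-5) - (-3) = 8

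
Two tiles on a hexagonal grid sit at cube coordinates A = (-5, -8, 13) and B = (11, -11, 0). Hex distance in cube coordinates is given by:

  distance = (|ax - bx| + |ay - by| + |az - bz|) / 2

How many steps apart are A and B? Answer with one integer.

|ax - bx| = |-5 - 11| = 16
|ay - by| = |-8 - (-11)| = 3
|az - bz| = |13 - 0| = 13
distance = (16 + 3 + 13) / 2 = 32 / 2 = 16

Answer: 16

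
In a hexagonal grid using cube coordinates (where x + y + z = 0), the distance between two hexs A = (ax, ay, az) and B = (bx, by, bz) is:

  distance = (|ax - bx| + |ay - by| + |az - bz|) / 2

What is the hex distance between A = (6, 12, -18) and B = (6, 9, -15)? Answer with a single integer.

Answer: 3

Derivation:
|ax - bx| = |6 - 6| = 0
|ay - by| = |12 - 9| = 3
|az - bz| = |-18 - (-15)| = 3
distance = (0 + 3 + 3) / 2 = 6 / 2 = 3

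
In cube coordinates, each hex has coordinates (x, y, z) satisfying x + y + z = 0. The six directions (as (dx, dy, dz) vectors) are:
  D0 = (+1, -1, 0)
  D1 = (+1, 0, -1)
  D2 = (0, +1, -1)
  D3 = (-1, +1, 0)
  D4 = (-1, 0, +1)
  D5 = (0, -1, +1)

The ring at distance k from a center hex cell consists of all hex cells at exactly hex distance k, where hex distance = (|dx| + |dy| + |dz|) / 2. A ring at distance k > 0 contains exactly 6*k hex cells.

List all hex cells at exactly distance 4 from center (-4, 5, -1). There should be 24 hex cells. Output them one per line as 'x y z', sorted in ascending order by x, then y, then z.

Answer: -8 5 3
-8 6 2
-8 7 1
-8 8 0
-8 9 -1
-7 4 3
-7 9 -2
-6 3 3
-6 9 -3
-5 2 3
-5 9 -4
-4 1 3
-4 9 -5
-3 1 2
-3 8 -5
-2 1 1
-2 7 -5
-1 1 0
-1 6 -5
0 1 -1
0 2 -2
0 3 -3
0 4 -4
0 5 -5

Derivation:
Walk ring at distance 4 from (-4, 5, -1):
Start at center + D4*4 = (-8, 5, 3)
  hex 0: (-8, 5, 3)
  hex 1: (-7, 4, 3)
  hex 2: (-6, 3, 3)
  hex 3: (-5, 2, 3)
  hex 4: (-4, 1, 3)
  hex 5: (-3, 1, 2)
  hex 6: (-2, 1, 1)
  hex 7: (-1, 1, 0)
  hex 8: (0, 1, -1)
  hex 9: (0, 2, -2)
  hex 10: (0, 3, -3)
  hex 11: (0, 4, -4)
  hex 12: (0, 5, -5)
  hex 13: (-1, 6, -5)
  hex 14: (-2, 7, -5)
  hex 15: (-3, 8, -5)
  hex 16: (-4, 9, -5)
  hex 17: (-5, 9, -4)
  hex 18: (-6, 9, -3)
  hex 19: (-7, 9, -2)
  hex 20: (-8, 9, -1)
  hex 21: (-8, 8, 0)
  hex 22: (-8, 7, 1)
  hex 23: (-8, 6, 2)
Sorted: 24 hexes.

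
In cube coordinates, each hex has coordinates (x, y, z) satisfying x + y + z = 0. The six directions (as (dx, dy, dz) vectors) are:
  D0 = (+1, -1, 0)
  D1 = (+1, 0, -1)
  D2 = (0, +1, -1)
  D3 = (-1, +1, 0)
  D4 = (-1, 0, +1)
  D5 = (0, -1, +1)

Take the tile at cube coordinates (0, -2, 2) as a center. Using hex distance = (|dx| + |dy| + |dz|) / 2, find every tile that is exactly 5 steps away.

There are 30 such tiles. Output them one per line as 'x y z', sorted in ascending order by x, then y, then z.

Walk ring at distance 5 from (0, -2, 2):
Start at center + D4*5 = (-5, -2, 7)
  hex 0: (-5, -2, 7)
  hex 1: (-4, -3, 7)
  hex 2: (-3, -4, 7)
  hex 3: (-2, -5, 7)
  hex 4: (-1, -6, 7)
  hex 5: (0, -7, 7)
  hex 6: (1, -7, 6)
  hex 7: (2, -7, 5)
  hex 8: (3, -7, 4)
  hex 9: (4, -7, 3)
  hex 10: (5, -7, 2)
  hex 11: (5, -6, 1)
  hex 12: (5, -5, 0)
  hex 13: (5, -4, -1)
  hex 14: (5, -3, -2)
  hex 15: (5, -2, -3)
  hex 16: (4, -1, -3)
  hex 17: (3, 0, -3)
  hex 18: (2, 1, -3)
  hex 19: (1, 2, -3)
  hex 20: (0, 3, -3)
  hex 21: (-1, 3, -2)
  hex 22: (-2, 3, -1)
  hex 23: (-3, 3, 0)
  hex 24: (-4, 3, 1)
  hex 25: (-5, 3, 2)
  hex 26: (-5, 2, 3)
  hex 27: (-5, 1, 4)
  hex 28: (-5, 0, 5)
  hex 29: (-5, -1, 6)
Sorted: 30 hexes.

Answer: -5 -2 7
-5 -1 6
-5 0 5
-5 1 4
-5 2 3
-5 3 2
-4 -3 7
-4 3 1
-3 -4 7
-3 3 0
-2 -5 7
-2 3 -1
-1 -6 7
-1 3 -2
0 -7 7
0 3 -3
1 -7 6
1 2 -3
2 -7 5
2 1 -3
3 -7 4
3 0 -3
4 -7 3
4 -1 -3
5 -7 2
5 -6 1
5 -5 0
5 -4 -1
5 -3 -2
5 -2 -3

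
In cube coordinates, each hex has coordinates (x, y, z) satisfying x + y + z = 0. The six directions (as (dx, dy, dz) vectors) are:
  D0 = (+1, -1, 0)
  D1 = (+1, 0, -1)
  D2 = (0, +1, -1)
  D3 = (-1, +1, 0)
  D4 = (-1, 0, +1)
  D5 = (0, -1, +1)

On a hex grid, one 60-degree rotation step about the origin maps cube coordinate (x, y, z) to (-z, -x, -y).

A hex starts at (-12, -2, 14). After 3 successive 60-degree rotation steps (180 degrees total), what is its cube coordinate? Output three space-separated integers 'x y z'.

Start: (-12, -2, 14)
Step 1: (-12, -2, 14) -> (-(14), -(-12), -(-2)) = (-14, 12, 2)
Step 2: (-14, 12, 2) -> (-(2), -(-14), -(12)) = (-2, 14, -12)
Step 3: (-2, 14, -12) -> (-(-12), -(-2), -(14)) = (12, 2, -14)

Answer: 12 2 -14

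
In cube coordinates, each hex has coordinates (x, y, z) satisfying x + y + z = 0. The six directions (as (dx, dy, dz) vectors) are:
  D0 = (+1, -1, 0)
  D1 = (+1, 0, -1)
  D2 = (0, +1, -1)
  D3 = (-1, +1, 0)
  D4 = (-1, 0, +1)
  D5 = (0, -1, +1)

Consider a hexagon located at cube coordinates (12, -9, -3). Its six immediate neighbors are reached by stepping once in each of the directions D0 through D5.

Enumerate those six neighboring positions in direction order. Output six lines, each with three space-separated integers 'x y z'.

Answer: 13 -10 -3
13 -9 -4
12 -8 -4
11 -8 -3
11 -9 -2
12 -10 -2

Derivation:
Center: (12, -9, -3). Add each direction:
  D0: (12, -9, -3) + (1, -1, 0) = (13, -10, -3)
  D1: (12, -9, -3) + (1, 0, -1) = (13, -9, -4)
  D2: (12, -9, -3) + (0, 1, -1) = (12, -8, -4)
  D3: (12, -9, -3) + (-1, 1, 0) = (11, -8, -3)
  D4: (12, -9, -3) + (-1, 0, 1) = (11, -9, -2)
  D5: (12, -9, -3) + (0, -1, 1) = (12, -10, -2)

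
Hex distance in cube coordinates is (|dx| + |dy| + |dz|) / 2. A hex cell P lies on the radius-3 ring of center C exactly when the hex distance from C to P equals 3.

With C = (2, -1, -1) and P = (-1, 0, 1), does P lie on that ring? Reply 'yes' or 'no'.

Answer: yes

Derivation:
|px - cx| = |-1 - 2| = 3
|py - cy| = |0 - (-1)| = 1
|pz - cz| = |1 - (-1)| = 2
distance = (3+1+2)/2 = 6/2 = 3
radius = 3; distance == radius -> yes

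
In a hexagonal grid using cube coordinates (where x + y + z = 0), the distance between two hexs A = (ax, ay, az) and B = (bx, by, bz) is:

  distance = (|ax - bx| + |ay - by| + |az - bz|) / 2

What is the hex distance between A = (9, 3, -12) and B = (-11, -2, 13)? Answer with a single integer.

Answer: 25

Derivation:
|ax - bx| = |9 - (-11)| = 20
|ay - by| = |3 - (-2)| = 5
|az - bz| = |-12 - 13| = 25
distance = (20 + 5 + 25) / 2 = 50 / 2 = 25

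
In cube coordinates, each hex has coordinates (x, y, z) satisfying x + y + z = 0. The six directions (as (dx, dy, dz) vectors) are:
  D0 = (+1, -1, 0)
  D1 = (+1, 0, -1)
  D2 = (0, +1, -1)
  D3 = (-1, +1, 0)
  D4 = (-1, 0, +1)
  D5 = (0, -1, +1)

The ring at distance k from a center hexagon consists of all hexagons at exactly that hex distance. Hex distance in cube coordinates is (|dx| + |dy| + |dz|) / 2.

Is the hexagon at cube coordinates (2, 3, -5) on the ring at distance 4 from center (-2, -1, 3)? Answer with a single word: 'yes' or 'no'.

|px - cx| = |2 - (-2)| = 4
|py - cy| = |3 - (-1)| = 4
|pz - cz| = |-5 - 3| = 8
distance = (4+4+8)/2 = 16/2 = 8
radius = 4; distance != radius -> no

Answer: no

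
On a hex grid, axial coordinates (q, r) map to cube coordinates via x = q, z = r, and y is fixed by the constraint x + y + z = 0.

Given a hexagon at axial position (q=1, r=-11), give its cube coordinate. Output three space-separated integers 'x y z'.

Answer: 1 10 -11

Derivation:
x = q = 1
z = r = -11
y = -x - z = -(1) - (-11) = 10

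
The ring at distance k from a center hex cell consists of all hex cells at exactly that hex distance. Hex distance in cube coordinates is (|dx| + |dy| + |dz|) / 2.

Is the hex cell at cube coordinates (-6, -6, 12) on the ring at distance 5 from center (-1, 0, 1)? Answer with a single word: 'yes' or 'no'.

|px - cx| = |-6 - (-1)| = 5
|py - cy| = |-6 - 0| = 6
|pz - cz| = |12 - 1| = 11
distance = (5+6+11)/2 = 22/2 = 11
radius = 5; distance != radius -> no

Answer: no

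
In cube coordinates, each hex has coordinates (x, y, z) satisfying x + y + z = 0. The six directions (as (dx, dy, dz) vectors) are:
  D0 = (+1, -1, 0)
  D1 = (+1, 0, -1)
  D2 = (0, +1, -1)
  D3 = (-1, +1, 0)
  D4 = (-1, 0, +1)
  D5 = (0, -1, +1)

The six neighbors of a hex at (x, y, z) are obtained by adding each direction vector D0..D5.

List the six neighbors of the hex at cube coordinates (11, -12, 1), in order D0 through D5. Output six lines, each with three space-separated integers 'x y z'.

Center: (11, -12, 1). Add each direction:
  D0: (11, -12, 1) + (1, -1, 0) = (12, -13, 1)
  D1: (11, -12, 1) + (1, 0, -1) = (12, -12, 0)
  D2: (11, -12, 1) + (0, 1, -1) = (11, -11, 0)
  D3: (11, -12, 1) + (-1, 1, 0) = (10, -11, 1)
  D4: (11, -12, 1) + (-1, 0, 1) = (10, -12, 2)
  D5: (11, -12, 1) + (0, -1, 1) = (11, -13, 2)

Answer: 12 -13 1
12 -12 0
11 -11 0
10 -11 1
10 -12 2
11 -13 2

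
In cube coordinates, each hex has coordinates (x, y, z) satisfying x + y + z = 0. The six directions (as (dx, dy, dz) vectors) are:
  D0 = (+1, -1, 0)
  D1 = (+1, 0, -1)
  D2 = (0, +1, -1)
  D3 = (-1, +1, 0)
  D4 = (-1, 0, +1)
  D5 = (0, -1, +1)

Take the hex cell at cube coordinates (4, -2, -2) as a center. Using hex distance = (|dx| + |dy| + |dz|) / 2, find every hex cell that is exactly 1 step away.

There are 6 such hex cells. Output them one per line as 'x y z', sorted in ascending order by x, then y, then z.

Answer: 3 -2 -1
3 -1 -2
4 -3 -1
4 -1 -3
5 -3 -2
5 -2 -3

Derivation:
Walk ring at distance 1 from (4, -2, -2):
Start at center + D4*1 = (3, -2, -1)
  hex 0: (3, -2, -1)
  hex 1: (4, -3, -1)
  hex 2: (5, -3, -2)
  hex 3: (5, -2, -3)
  hex 4: (4, -1, -3)
  hex 5: (3, -1, -2)
Sorted: 6 hexes.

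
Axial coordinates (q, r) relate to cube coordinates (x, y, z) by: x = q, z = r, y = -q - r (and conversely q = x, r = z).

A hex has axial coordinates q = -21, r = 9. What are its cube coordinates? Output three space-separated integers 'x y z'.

Answer: -21 12 9

Derivation:
x = q = -21
z = r = 9
y = -x - z = -(-21) - (9) = 12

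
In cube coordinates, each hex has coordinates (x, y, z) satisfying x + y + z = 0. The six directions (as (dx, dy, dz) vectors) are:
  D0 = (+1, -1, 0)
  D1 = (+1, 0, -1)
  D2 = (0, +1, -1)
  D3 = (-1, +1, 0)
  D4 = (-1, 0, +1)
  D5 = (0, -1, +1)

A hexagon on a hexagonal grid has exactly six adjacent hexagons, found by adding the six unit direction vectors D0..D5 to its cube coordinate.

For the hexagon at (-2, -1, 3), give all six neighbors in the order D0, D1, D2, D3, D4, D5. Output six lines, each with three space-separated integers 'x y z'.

Answer: -1 -2 3
-1 -1 2
-2 0 2
-3 0 3
-3 -1 4
-2 -2 4

Derivation:
Center: (-2, -1, 3). Add each direction:
  D0: (-2, -1, 3) + (1, -1, 0) = (-1, -2, 3)
  D1: (-2, -1, 3) + (1, 0, -1) = (-1, -1, 2)
  D2: (-2, -1, 3) + (0, 1, -1) = (-2, 0, 2)
  D3: (-2, -1, 3) + (-1, 1, 0) = (-3, 0, 3)
  D4: (-2, -1, 3) + (-1, 0, 1) = (-3, -1, 4)
  D5: (-2, -1, 3) + (0, -1, 1) = (-2, -2, 4)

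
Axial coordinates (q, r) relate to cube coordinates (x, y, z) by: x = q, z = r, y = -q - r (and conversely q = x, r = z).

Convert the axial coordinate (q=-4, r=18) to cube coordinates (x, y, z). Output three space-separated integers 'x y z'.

x = q = -4
z = r = 18
y = -x - z = -(-4) - (18) = -14

Answer: -4 -14 18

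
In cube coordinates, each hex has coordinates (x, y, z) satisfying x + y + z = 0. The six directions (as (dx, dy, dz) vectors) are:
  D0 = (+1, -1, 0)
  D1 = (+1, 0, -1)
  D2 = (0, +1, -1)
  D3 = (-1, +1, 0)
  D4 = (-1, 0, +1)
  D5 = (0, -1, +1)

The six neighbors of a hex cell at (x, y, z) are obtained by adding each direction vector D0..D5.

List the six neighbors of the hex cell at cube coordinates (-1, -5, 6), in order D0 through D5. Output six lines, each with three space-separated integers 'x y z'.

Answer: 0 -6 6
0 -5 5
-1 -4 5
-2 -4 6
-2 -5 7
-1 -6 7

Derivation:
Center: (-1, -5, 6). Add each direction:
  D0: (-1, -5, 6) + (1, -1, 0) = (0, -6, 6)
  D1: (-1, -5, 6) + (1, 0, -1) = (0, -5, 5)
  D2: (-1, -5, 6) + (0, 1, -1) = (-1, -4, 5)
  D3: (-1, -5, 6) + (-1, 1, 0) = (-2, -4, 6)
  D4: (-1, -5, 6) + (-1, 0, 1) = (-2, -5, 7)
  D5: (-1, -5, 6) + (0, -1, 1) = (-1, -6, 7)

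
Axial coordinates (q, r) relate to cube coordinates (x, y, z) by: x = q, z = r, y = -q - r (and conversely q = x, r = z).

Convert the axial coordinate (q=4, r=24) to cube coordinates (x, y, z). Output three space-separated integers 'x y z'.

x = q = 4
z = r = 24
y = -x - z = -(4) - (24) = -28

Answer: 4 -28 24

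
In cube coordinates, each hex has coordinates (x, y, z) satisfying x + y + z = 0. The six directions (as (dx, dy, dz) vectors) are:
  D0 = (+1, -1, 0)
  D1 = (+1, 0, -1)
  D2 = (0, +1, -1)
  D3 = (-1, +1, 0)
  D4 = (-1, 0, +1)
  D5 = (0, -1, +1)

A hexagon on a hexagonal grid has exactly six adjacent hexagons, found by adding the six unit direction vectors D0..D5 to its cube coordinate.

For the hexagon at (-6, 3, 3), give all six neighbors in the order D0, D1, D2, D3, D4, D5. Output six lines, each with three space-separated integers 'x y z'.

Center: (-6, 3, 3). Add each direction:
  D0: (-6, 3, 3) + (1, -1, 0) = (-5, 2, 3)
  D1: (-6, 3, 3) + (1, 0, -1) = (-5, 3, 2)
  D2: (-6, 3, 3) + (0, 1, -1) = (-6, 4, 2)
  D3: (-6, 3, 3) + (-1, 1, 0) = (-7, 4, 3)
  D4: (-6, 3, 3) + (-1, 0, 1) = (-7, 3, 4)
  D5: (-6, 3, 3) + (0, -1, 1) = (-6, 2, 4)

Answer: -5 2 3
-5 3 2
-6 4 2
-7 4 3
-7 3 4
-6 2 4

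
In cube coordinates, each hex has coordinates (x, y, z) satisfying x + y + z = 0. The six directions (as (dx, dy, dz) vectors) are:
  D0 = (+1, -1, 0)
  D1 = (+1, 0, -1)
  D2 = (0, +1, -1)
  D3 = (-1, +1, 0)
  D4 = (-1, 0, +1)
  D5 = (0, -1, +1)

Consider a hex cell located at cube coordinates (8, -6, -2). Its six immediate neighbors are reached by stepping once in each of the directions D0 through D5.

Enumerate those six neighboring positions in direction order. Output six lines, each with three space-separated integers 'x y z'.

Answer: 9 -7 -2
9 -6 -3
8 -5 -3
7 -5 -2
7 -6 -1
8 -7 -1

Derivation:
Center: (8, -6, -2). Add each direction:
  D0: (8, -6, -2) + (1, -1, 0) = (9, -7, -2)
  D1: (8, -6, -2) + (1, 0, -1) = (9, -6, -3)
  D2: (8, -6, -2) + (0, 1, -1) = (8, -5, -3)
  D3: (8, -6, -2) + (-1, 1, 0) = (7, -5, -2)
  D4: (8, -6, -2) + (-1, 0, 1) = (7, -6, -1)
  D5: (8, -6, -2) + (0, -1, 1) = (8, -7, -1)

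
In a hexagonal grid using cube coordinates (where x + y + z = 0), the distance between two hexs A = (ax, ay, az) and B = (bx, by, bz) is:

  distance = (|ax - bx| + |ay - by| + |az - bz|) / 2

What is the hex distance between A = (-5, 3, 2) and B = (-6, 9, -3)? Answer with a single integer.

Answer: 6

Derivation:
|ax - bx| = |-5 - (-6)| = 1
|ay - by| = |3 - 9| = 6
|az - bz| = |2 - (-3)| = 5
distance = (1 + 6 + 5) / 2 = 12 / 2 = 6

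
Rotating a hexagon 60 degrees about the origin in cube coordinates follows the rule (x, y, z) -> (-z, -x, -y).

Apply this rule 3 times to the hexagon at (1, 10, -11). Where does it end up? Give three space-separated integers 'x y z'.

Start: (1, 10, -11)
Step 1: (1, 10, -11) -> (-(-11), -(1), -(10)) = (11, -1, -10)
Step 2: (11, -1, -10) -> (-(-10), -(11), -(-1)) = (10, -11, 1)
Step 3: (10, -11, 1) -> (-(1), -(10), -(-11)) = (-1, -10, 11)

Answer: -1 -10 11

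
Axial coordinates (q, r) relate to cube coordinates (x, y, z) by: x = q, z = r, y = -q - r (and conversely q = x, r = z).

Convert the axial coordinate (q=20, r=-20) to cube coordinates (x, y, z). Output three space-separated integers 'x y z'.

x = q = 20
z = r = -20
y = -x - z = -(20) - (-20) = 0

Answer: 20 0 -20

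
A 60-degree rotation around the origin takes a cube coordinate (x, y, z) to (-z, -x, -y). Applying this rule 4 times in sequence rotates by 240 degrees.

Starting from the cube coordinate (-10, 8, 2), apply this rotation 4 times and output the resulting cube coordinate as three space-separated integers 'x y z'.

Start: (-10, 8, 2)
Step 1: (-10, 8, 2) -> (-(2), -(-10), -(8)) = (-2, 10, -8)
Step 2: (-2, 10, -8) -> (-(-8), -(-2), -(10)) = (8, 2, -10)
Step 3: (8, 2, -10) -> (-(-10), -(8), -(2)) = (10, -8, -2)
Step 4: (10, -8, -2) -> (-(-2), -(10), -(-8)) = (2, -10, 8)

Answer: 2 -10 8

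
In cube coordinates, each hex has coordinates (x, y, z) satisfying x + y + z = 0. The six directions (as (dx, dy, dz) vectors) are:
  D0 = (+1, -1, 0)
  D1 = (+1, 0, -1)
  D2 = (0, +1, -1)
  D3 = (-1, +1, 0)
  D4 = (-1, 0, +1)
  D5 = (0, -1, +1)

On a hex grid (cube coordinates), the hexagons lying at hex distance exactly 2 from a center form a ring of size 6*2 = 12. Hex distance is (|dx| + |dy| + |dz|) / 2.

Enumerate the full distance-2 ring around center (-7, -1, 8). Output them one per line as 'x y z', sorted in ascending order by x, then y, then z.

Answer: -9 -1 10
-9 0 9
-9 1 8
-8 -2 10
-8 1 7
-7 -3 10
-7 1 6
-6 -3 9
-6 0 6
-5 -3 8
-5 -2 7
-5 -1 6

Derivation:
Walk ring at distance 2 from (-7, -1, 8):
Start at center + D4*2 = (-9, -1, 10)
  hex 0: (-9, -1, 10)
  hex 1: (-8, -2, 10)
  hex 2: (-7, -3, 10)
  hex 3: (-6, -3, 9)
  hex 4: (-5, -3, 8)
  hex 5: (-5, -2, 7)
  hex 6: (-5, -1, 6)
  hex 7: (-6, 0, 6)
  hex 8: (-7, 1, 6)
  hex 9: (-8, 1, 7)
  hex 10: (-9, 1, 8)
  hex 11: (-9, 0, 9)
Sorted: 12 hexes.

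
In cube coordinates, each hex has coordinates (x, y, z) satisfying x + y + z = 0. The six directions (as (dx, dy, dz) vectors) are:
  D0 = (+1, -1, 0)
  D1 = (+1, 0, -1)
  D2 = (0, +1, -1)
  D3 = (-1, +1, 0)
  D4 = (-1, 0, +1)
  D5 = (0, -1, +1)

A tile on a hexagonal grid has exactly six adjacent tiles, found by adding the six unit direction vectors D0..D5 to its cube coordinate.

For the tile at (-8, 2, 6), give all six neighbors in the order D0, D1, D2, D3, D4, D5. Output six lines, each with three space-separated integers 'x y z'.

Center: (-8, 2, 6). Add each direction:
  D0: (-8, 2, 6) + (1, -1, 0) = (-7, 1, 6)
  D1: (-8, 2, 6) + (1, 0, -1) = (-7, 2, 5)
  D2: (-8, 2, 6) + (0, 1, -1) = (-8, 3, 5)
  D3: (-8, 2, 6) + (-1, 1, 0) = (-9, 3, 6)
  D4: (-8, 2, 6) + (-1, 0, 1) = (-9, 2, 7)
  D5: (-8, 2, 6) + (0, -1, 1) = (-8, 1, 7)

Answer: -7 1 6
-7 2 5
-8 3 5
-9 3 6
-9 2 7
-8 1 7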